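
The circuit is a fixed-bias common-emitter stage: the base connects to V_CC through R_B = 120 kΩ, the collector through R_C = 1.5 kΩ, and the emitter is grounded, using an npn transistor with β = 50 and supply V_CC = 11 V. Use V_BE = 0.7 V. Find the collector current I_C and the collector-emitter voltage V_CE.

Base loop: V_CC = I_B·R_B + V_BE, so I_B = (11 − 0.7)/120 kΩ = 0.0858 mA.
In the active region I_C = β·I_B = 50 × 0.0858 = 4.29 mA.
Collector loop: V_CE = V_CC − I_C·R_C = 11 − 4.29×1.5 = 4.56 V.
Since V_CE = 4.56 V > V_CE(sat) ≈ 0.2 V, the transistor is in the active region as assumed.

I_C ≈ 4.3 mA, V_CE ≈ 4.6 V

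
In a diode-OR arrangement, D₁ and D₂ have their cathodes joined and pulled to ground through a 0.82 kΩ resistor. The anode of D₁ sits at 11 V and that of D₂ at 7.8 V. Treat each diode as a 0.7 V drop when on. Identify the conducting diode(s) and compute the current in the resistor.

Assume both conduct. Then node N would need to be at both 11−0.7 = 10.3 V and 7.8−0.7 = 7.1 V, which is impossible.
Assume only D₁ conducts: V_N = 11 − 0.7 = 10.3 V, so I_R = 10.3/0.82 = 12.6 mA.
Check D₂: its anode-to-cathode voltage is 7.8 − 10.3 = -2.5 V < 0.7 V, so it is off. The assumption is consistent.

Only D₁ conducts; I_R ≈ 13 mA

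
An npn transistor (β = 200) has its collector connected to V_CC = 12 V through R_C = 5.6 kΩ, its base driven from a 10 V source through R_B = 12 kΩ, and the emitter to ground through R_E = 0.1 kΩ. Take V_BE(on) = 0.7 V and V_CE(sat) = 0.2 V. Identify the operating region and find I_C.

Assume active: I_B = (10 − 0.7)/(12 + 201×0.1) = 0.29 mA, I_C = β·I_B = 57.9 mA.
Then V_CE = 12 − 57.9×5.6 − 58.2×0.1 = -318 V < 0.2 V — the active assumption fails.
Re-solve with V_CE = 0.2 V. KCL at the emitter: V_E/R_E = (V_BB−0.7−V_E)/R_B + (V_CC−0.2−V_E)/R_C, giving V_E = 0.281 V.
I_C = (V_CC − 0.2 − V_E)/R_C = (11.8 − 0.281)/5.6 = 2.06 mA.
Check: I_B = (9.3 − 0.281)/12 = 0.752 mA, and β·I_B = 150 mA > I_C, confirming saturation.

saturation; I_C ≈ 2.1 mA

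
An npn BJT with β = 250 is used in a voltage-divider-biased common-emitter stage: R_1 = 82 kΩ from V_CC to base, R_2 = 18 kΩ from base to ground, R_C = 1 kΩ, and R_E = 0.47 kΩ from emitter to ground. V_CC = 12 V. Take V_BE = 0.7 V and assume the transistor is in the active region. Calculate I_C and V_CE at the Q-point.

Thevenize the base divider: V_Th = V_CC·R_2/(R_1+R_2) = 12×18/100 = 2.16 V, R_Th = R_1‖R_2 = 14.8 kΩ.
Base-emitter loop: V_Th = I_B·R_Th + V_BE + (β+1)I_B·R_E, so I_B = (2.16 − 0.7) / (14.8 + 251×0.47) = 0.011 mA.
I_C = β·I_B = 250×0.011 = 2.75 mA, and I_E = (β+1)I_B = 2.76 mA.
V_CE = V_CC − I_C·R_C − I_E·R_E = 12 − 2.75×1 − 2.76×0.47 = 7.95 V.
V_CE = 7.95 V > 0.2 V confirms active-region operation.

I_C ≈ 2.7 mA, V_CE ≈ 8 V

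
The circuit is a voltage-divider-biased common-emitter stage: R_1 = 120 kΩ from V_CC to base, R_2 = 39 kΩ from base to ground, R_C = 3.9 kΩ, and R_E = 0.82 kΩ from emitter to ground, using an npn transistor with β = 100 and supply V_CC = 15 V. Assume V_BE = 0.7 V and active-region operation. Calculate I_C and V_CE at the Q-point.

Thevenize the base divider: V_Th = V_CC·R_2/(R_1+R_2) = 15×39/159 = 3.68 V, R_Th = R_1‖R_2 = 29.4 kΩ.
Base-emitter loop: V_Th = I_B·R_Th + V_BE + (β+1)I_B·R_E, so I_B = (3.68 − 0.7) / (29.4 + 101×0.82) = 0.0265 mA.
I_C = β·I_B = 100×0.0265 = 2.65 mA, and I_E = (β+1)I_B = 2.68 mA.
V_CE = V_CC − I_C·R_C − I_E·R_E = 15 − 2.65×3.9 − 2.68×0.82 = 2.45 V.
V_CE = 2.45 V > 0.2 V confirms active-region operation.

I_C ≈ 2.7 mA, V_CE ≈ 2.5 V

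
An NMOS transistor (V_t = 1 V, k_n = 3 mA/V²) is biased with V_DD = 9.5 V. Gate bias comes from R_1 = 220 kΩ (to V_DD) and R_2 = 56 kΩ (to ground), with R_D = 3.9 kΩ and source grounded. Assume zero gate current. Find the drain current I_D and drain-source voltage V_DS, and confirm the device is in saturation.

V_G = V_DD·R_2/(R_1+R_2) = 9.5×56/276 = 1.93 V. With the source grounded, V_GS = V_G = 1.93 V.
Assume saturation: I_D = (k_n/2)(V_GS − V_t)² = (3/2)×(1.93 − 1)² = 1.5×0.928² = 1.29 mA.
V_DS = V_DD − I_D·R_D = 9.5 − 1.29×3.9 = 4.47 V.
Saturation requires V_DS ≥ V_GS − V_t = 0.928 V; 4.47 ≥ 0.928 ✓.

I_D ≈ 1.3 mA, V_DS ≈ 4.5 V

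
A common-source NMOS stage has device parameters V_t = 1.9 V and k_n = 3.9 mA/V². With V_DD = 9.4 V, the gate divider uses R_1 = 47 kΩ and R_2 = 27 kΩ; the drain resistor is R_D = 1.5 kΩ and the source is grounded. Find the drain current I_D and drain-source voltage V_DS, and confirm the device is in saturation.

I_D ≈ 4.6 mA, V_DS ≈ 2.6 V

V_G = V_DD·R_2/(R_1+R_2) = 9.4×27/74 = 3.43 V. With the source grounded, V_GS = V_G = 3.43 V.
Assume saturation: I_D = (k_n/2)(V_GS − V_t)² = (3.9/2)×(3.43 − 1.9)² = 1.95×1.53² = 4.56 mA.
V_DS = V_DD − I_D·R_D = 9.4 − 4.56×1.5 = 2.56 V.
Saturation requires V_DS ≥ V_GS − V_t = 1.53 V; 2.56 ≥ 1.53 ✓.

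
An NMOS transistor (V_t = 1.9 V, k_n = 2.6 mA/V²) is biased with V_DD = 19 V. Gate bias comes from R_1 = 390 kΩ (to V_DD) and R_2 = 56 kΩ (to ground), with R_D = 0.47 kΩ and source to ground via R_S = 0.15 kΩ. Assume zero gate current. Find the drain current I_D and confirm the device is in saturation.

V_G = V_DD·R_2/(R_1+R_2) = 19×56/446 = 2.39 V.
Assume saturation: I_D = (k_n/2)(V_GS − V_t)² with V_GS = V_G − I_D·R_S = 2.39 − 0.15·I_D.
Substituting gives 0.0292·I_D² − 1.19·I_D + 0.307 = 0, with roots I_D = 0.259 or 40.4 mA.
The root I_D = 40.4 mA gives V_GS = -3.67 V ≤ V_t, so take I_D = 0.259 mA.
Then V_GS = 2.35 V and V_DS = V_DD − I_D(R_D+R_S) = 19 − 0.259×0.62 = 18.8 V.
Saturation requires V_DS ≥ V_GS − V_t = 0.447 V; 18.8 ≥ 0.447 ✓.

I_D ≈ 0.26 mA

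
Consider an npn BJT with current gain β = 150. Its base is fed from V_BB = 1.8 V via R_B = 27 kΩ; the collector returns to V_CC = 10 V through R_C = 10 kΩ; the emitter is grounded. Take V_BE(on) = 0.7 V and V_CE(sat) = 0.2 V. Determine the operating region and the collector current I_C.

Assume active: I_B = (1.8 − 0.7)/27 = 0.0407 mA, giving I_C = β·I_B = 6.11 mA.
But then V_CE = 10 − 6.11×10 = -51.1 V < V_CE(sat) = 0.2 V — impossible in the active region.
So the transistor is saturated. With V_CE = 0.2 V, I_C = (V_CC − 0.2)/R_C = 9.8/10 = 0.98 mA.
Check: β·I_B = 6.11 mA > I_C = 0.98 mA, confirming saturation.

saturation; I_C ≈ 0.98 mA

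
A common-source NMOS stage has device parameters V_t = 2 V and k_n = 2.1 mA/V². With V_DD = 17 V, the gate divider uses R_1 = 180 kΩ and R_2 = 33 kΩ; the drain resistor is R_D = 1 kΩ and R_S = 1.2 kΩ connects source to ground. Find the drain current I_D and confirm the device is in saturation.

I_D ≈ 0.18 mA

V_G = V_DD·R_2/(R_1+R_2) = 17×33/213 = 2.63 V.
Assume saturation: I_D = (k_n/2)(V_GS − V_t)² with V_GS = V_G − I_D·R_S = 2.63 − 1.2·I_D.
Substituting gives 1.51·I_D² − 2.6·I_D + 0.422 = 0, with roots I_D = 0.182 or 1.54 mA.
The root I_D = 1.54 mA gives V_GS = 0.79 V ≤ V_t, so take I_D = 0.182 mA.
Then V_GS = 2.42 V and V_DS = V_DD − I_D(R_D+R_S) = 17 − 0.182×2.2 = 16.6 V.
Saturation requires V_DS ≥ V_GS − V_t = 0.416 V; 16.6 ≥ 0.416 ✓.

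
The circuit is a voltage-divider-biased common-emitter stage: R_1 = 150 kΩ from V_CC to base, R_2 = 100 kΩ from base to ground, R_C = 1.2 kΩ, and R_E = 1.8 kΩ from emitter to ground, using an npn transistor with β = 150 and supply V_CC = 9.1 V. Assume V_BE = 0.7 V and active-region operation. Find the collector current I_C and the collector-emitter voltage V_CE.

Thevenize the base divider: V_Th = V_CC·R_2/(R_1+R_2) = 9.1×100/250 = 3.64 V, R_Th = R_1‖R_2 = 60 kΩ.
Base-emitter loop: V_Th = I_B·R_Th + V_BE + (β+1)I_B·R_E, so I_B = (3.64 − 0.7) / (60 + 151×1.8) = 0.00886 mA.
I_C = β·I_B = 150×0.00886 = 1.33 mA, and I_E = (β+1)I_B = 1.34 mA.
V_CE = V_CC − I_C·R_C − I_E·R_E = 9.1 − 1.33×1.2 − 1.34×1.8 = 5.1 V.
V_CE = 5.1 V > 0.2 V confirms active-region operation.

I_C ≈ 1.3 mA, V_CE ≈ 5.1 V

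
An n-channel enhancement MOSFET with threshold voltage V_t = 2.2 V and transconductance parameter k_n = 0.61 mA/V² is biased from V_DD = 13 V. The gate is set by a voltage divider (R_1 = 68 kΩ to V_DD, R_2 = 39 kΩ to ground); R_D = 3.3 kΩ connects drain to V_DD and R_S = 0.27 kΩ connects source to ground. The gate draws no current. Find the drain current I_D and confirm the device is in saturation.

I_D ≈ 1.4 mA

V_G = V_DD·R_2/(R_1+R_2) = 13×39/107 = 4.74 V.
Assume saturation: I_D = (k_n/2)(V_GS − V_t)² with V_GS = V_G − I_D·R_S = 4.74 − 0.27·I_D.
Substituting gives 0.0222·I_D² − 1.42·I_D + 1.97 = 0, with roots I_D = 1.42 or 62.4 mA.
The root I_D = 62.4 mA gives V_GS = -12.1 V ≤ V_t, so take I_D = 1.42 mA.
Then V_GS = 4.36 V and V_DS = V_DD − I_D(R_D+R_S) = 13 − 1.42×3.57 = 7.94 V.
Saturation requires V_DS ≥ V_GS − V_t = 2.16 V; 7.94 ≥ 2.16 ✓.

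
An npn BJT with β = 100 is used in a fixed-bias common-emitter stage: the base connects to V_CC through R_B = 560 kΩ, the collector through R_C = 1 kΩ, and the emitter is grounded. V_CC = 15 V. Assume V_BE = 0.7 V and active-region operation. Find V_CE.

Base loop: V_CC = I_B·R_B + V_BE, so I_B = (15 − 0.7)/560 kΩ = 0.0255 mA.
In the active region I_C = β·I_B = 100 × 0.0255 = 2.55 mA.
Collector loop: V_CE = V_CC − I_C·R_C = 15 − 2.55×1 = 12.4 V.
Since V_CE = 12.4 V > V_CE(sat) ≈ 0.2 V, the transistor is in the active region as assumed.

V_CE ≈ 12 V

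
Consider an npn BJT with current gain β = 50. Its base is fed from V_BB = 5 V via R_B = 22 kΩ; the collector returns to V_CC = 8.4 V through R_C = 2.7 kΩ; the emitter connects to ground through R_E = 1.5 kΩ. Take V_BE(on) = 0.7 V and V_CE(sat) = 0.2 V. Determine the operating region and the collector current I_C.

Assume active: I_B = (5 − 0.7)/(22 + 51×1.5) = 0.0437 mA, I_C = β·I_B = 2.18 mA.
Then V_CE = 8.4 − 2.18×2.7 − 2.23×1.5 = -0.833 V < 0.2 V — the active assumption fails.
Re-solve with V_CE = 0.2 V. KCL at the emitter: V_E/R_E = (V_BB−0.7−V_E)/R_B + (V_CC−0.2−V_E)/R_C, giving V_E = 2.99 V.
I_C = (V_CC − 0.2 − V_E)/R_C = (8.2 − 2.99)/2.7 = 1.93 mA.
Check: I_B = (4.3 − 2.99)/22 = 0.0597 mA, and β·I_B = 2.99 mA > I_C, confirming saturation.

saturation; I_C ≈ 1.9 mA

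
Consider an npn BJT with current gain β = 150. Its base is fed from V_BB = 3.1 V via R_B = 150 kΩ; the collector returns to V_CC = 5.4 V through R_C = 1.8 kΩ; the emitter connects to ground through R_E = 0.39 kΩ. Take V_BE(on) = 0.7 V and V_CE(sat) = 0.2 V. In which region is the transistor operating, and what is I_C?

active; I_C ≈ 1.7 mA

Assume active. Base-emitter loop: I_B = (V_BB − V_BE)/(R_B + (β+1)R_E) = (3.1 − 0.7)/(150 + 151×0.39) = 0.0115 mA.
I_C = β·I_B = 150×0.0115 = 1.72 mA.
V_CE = V_CC − I_C·R_C − I_E·R_E = 5.4 − 1.72×1.8 − 1.73×0.39 = 1.62 V > V_CE(sat), so the active-region assumption holds.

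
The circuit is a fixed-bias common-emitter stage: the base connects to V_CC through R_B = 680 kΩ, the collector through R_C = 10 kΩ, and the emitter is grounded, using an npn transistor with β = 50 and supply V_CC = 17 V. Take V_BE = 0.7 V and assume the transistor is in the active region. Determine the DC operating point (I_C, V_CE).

Base loop: V_CC = I_B·R_B + V_BE, so I_B = (17 − 0.7)/680 kΩ = 0.024 mA.
In the active region I_C = β·I_B = 50 × 0.024 = 1.2 mA.
Collector loop: V_CE = V_CC − I_C·R_C = 17 − 1.2×10 = 5.01 V.
Since V_CE = 5.01 V > V_CE(sat) ≈ 0.2 V, the transistor is in the active region as assumed.

I_C ≈ 1.2 mA, V_CE ≈ 5 V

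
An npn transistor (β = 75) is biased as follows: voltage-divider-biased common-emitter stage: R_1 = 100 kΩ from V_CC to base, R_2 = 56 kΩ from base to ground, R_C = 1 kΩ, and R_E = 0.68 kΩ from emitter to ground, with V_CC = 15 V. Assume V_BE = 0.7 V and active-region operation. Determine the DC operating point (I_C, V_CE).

I_C ≈ 4 mA, V_CE ≈ 8.2 V

Thevenize the base divider: V_Th = V_CC·R_2/(R_1+R_2) = 15×56/156 = 5.38 V, R_Th = R_1‖R_2 = 35.9 kΩ.
Base-emitter loop: V_Th = I_B·R_Th + V_BE + (β+1)I_B·R_E, so I_B = (5.38 − 0.7) / (35.9 + 76×0.68) = 0.0535 mA.
I_C = β·I_B = 75×0.0535 = 4.01 mA, and I_E = (β+1)I_B = 4.07 mA.
V_CE = V_CC − I_C·R_C − I_E·R_E = 15 − 4.01×1 − 4.07×0.68 = 8.22 V.
V_CE = 8.22 V > 0.2 V confirms active-region operation.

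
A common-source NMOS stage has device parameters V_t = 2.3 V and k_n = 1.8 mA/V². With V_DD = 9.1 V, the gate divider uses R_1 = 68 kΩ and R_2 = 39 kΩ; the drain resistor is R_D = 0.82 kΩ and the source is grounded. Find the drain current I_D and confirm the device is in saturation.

I_D ≈ 0.93 mA

V_G = V_DD·R_2/(R_1+R_2) = 9.1×39/107 = 3.32 V. With the source grounded, V_GS = V_G = 3.32 V.
Assume saturation: I_D = (k_n/2)(V_GS − V_t)² = (1.8/2)×(3.32 − 2.3)² = 0.9×1.02² = 0.931 mA.
V_DS = V_DD − I_D·R_D = 9.1 − 0.931×0.82 = 8.34 V.
Saturation requires V_DS ≥ V_GS − V_t = 1.02 V; 8.34 ≥ 1.02 ✓.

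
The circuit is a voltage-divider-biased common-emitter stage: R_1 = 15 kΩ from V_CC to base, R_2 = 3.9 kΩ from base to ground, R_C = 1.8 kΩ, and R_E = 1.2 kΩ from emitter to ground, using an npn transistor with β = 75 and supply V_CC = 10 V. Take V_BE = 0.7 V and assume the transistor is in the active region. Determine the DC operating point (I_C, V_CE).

Thevenize the base divider: V_Th = V_CC·R_2/(R_1+R_2) = 10×3.9/18.9 = 2.06 V, R_Th = R_1‖R_2 = 3.1 kΩ.
Base-emitter loop: V_Th = I_B·R_Th + V_BE + (β+1)I_B·R_E, so I_B = (2.06 − 0.7) / (3.1 + 76×1.2) = 0.0145 mA.
I_C = β·I_B = 75×0.0145 = 1.08 mA, and I_E = (β+1)I_B = 1.1 mA.
V_CE = V_CC − I_C·R_C − I_E·R_E = 10 − 1.08×1.8 − 1.1×1.2 = 6.73 V.
V_CE = 6.73 V > 0.2 V confirms active-region operation.

I_C ≈ 1.1 mA, V_CE ≈ 6.7 V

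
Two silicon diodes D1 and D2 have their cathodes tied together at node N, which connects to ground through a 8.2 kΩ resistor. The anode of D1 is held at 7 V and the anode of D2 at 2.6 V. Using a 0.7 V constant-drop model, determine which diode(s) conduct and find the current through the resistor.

Assume both conduct. Then node N would need to be at both 7−0.7 = 6.3 V and 2.6−0.7 = 1.9 V, which is impossible.
Assume only D1 conducts: V_N = 7 − 0.7 = 6.3 V, so I_R = 6.3/8.2 = 0.768 mA.
Check D2: its anode-to-cathode voltage is 2.6 − 6.3 = -3.7 V < 0.7 V, so it is off. The assumption is consistent.

Only D1 conducts; I_R ≈ 0.77 mA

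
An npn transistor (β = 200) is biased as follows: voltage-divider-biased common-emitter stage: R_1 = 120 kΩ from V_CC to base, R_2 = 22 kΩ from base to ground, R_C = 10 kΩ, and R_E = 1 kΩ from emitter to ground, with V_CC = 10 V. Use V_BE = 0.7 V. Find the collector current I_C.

I_C ≈ 0.77 mA

Thevenize the base divider: V_Th = V_CC·R_2/(R_1+R_2) = 10×22/142 = 1.55 V, R_Th = R_1‖R_2 = 18.6 kΩ.
Base-emitter loop: V_Th = I_B·R_Th + V_BE + (β+1)I_B·R_E, so I_B = (1.55 − 0.7) / (18.6 + 201×1) = 0.00387 mA.
I_C = β·I_B = 200×0.00387 = 0.774 mA, and I_E = (β+1)I_B = 0.777 mA.
V_CE = V_CC − I_C·R_C − I_E·R_E = 10 − 0.774×10 − 0.777×1 = 1.49 V.
V_CE = 1.49 V > 0.2 V confirms active-region operation.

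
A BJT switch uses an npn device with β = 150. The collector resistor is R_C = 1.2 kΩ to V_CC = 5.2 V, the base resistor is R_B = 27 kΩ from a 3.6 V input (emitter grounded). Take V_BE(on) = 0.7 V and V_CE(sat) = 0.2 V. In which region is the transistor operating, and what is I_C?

Assume active: I_B = (3.6 − 0.7)/27 = 0.107 mA, giving I_C = β·I_B = 16.1 mA.
But then V_CE = 5.2 − 16.1×1.2 = -14.1 V < V_CE(sat) = 0.2 V — impossible in the active region.
So the transistor is saturated. With V_CE = 0.2 V, I_C = (V_CC − 0.2)/R_C = 5/1.2 = 4.17 mA.
Check: β·I_B = 16.1 mA > I_C = 4.17 mA, confirming saturation.

saturation; I_C ≈ 4.2 mA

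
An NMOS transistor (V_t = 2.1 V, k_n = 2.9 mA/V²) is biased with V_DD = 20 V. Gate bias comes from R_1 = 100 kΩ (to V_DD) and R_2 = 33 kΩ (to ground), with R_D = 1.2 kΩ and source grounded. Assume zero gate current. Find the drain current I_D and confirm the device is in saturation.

V_G = V_DD·R_2/(R_1+R_2) = 20×33/133 = 4.96 V. With the source grounded, V_GS = V_G = 4.96 V.
Assume saturation: I_D = (k_n/2)(V_GS − V_t)² = (2.9/2)×(4.96 − 2.1)² = 1.45×2.86² = 11.9 mA.
V_DS = V_DD − I_D·R_D = 20 − 11.9×1.2 = 5.74 V.
Saturation requires V_DS ≥ V_GS − V_t = 2.86 V; 5.74 ≥ 2.86 ✓.

I_D ≈ 12 mA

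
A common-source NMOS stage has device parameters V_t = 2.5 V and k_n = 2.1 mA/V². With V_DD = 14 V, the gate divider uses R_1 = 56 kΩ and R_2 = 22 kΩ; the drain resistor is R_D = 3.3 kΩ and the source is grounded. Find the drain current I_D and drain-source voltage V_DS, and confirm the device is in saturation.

V_G = V_DD·R_2/(R_1+R_2) = 14×22/78 = 3.95 V. With the source grounded, V_GS = V_G = 3.95 V.
Assume saturation: I_D = (k_n/2)(V_GS − V_t)² = (2.1/2)×(3.95 − 2.5)² = 1.05×1.45² = 2.2 mA.
V_DS = V_DD − I_D·R_D = 14 − 2.2×3.3 = 6.73 V.
Saturation requires V_DS ≥ V_GS − V_t = 1.45 V; 6.73 ≥ 1.45 ✓.

I_D ≈ 2.2 mA, V_DS ≈ 6.7 V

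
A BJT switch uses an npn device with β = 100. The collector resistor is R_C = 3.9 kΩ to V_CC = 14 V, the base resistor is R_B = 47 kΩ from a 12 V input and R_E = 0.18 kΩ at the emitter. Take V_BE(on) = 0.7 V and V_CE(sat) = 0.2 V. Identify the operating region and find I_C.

Assume active: I_B = (12 − 0.7)/(47 + 101×0.18) = 0.173 mA, I_C = β·I_B = 17.3 mA.
Then V_CE = 14 − 17.3×3.9 − 17.5×0.18 = -56.8 V < 0.2 V — the active assumption fails.
Re-solve with V_CE = 0.2 V. KCL at the emitter: V_E/R_E = (V_BB−0.7−V_E)/R_B + (V_CC−0.2−V_E)/R_C, giving V_E = 0.648 V.
I_C = (V_CC − 0.2 − V_E)/R_C = (13.8 − 0.648)/3.9 = 3.37 mA.
Check: I_B = (11.3 − 0.648)/47 = 0.227 mA, and β·I_B = 22.7 mA > I_C, confirming saturation.

saturation; I_C ≈ 3.4 mA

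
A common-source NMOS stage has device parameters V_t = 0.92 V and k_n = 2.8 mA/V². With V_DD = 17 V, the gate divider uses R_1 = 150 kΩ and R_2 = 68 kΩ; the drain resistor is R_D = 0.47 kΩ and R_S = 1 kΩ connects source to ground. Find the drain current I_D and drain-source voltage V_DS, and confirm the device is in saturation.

V_G = V_DD·R_2/(R_1+R_2) = 17×68/218 = 5.3 V.
Assume saturation: I_D = (k_n/2)(V_GS − V_t)² with V_GS = V_G − I_D·R_S = 5.3 − 1·I_D.
Substituting gives 1.4·I_D² − 13.3·I_D + 26.9 = 0, with roots I_D = 2.93 or 6.54 mA.
The root I_D = 6.54 mA gives V_GS = -1.24 V ≤ V_t, so take I_D = 2.93 mA.
Then V_GS = 2.37 V and V_DS = V_DD − I_D(R_D+R_S) = 17 − 2.93×1.47 = 12.7 V.
Saturation requires V_DS ≥ V_GS − V_t = 1.45 V; 12.7 ≥ 1.45 ✓.

I_D ≈ 2.9 mA, V_DS ≈ 13 V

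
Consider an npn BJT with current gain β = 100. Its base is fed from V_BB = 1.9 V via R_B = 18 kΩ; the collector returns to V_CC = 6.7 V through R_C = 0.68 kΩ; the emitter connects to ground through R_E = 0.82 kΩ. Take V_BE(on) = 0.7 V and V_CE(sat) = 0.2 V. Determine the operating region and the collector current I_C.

Assume active. Base-emitter loop: I_B = (V_BB − V_BE)/(R_B + (β+1)R_E) = (1.9 − 0.7)/(18 + 101×0.82) = 0.0119 mA.
I_C = β·I_B = 100×0.0119 = 1.19 mA.
V_CE = V_CC − I_C·R_C − I_E·R_E = 6.7 − 1.19×0.68 − 1.2×0.82 = 4.9 V > V_CE(sat), so the active-region assumption holds.

active; I_C ≈ 1.2 mA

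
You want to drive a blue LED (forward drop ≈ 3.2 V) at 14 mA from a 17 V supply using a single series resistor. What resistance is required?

R ≈ 0.99 kΩ

The resistor drops V_S − V_D = 17 − 3.2 = 13.8 V at 14 mA.
R = 13.8 V / 14 mA = 0.986 kΩ.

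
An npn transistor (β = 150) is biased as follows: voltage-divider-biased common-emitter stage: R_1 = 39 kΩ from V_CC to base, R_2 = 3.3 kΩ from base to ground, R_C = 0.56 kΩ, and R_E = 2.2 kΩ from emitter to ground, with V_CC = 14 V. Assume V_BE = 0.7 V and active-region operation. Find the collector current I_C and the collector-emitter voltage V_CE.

Thevenize the base divider: V_Th = V_CC·R_2/(R_1+R_2) = 14×3.3/42.3 = 1.09 V, R_Th = R_1‖R_2 = 3.04 kΩ.
Base-emitter loop: V_Th = I_B·R_Th + V_BE + (β+1)I_B·R_E, so I_B = (1.09 − 0.7) / (3.04 + 151×2.2) = 0.00117 mA.
I_C = β·I_B = 150×0.00117 = 0.175 mA, and I_E = (β+1)I_B = 0.177 mA.
V_CE = V_CC − I_C·R_C − I_E·R_E = 14 − 0.175×0.56 − 0.177×2.2 = 13.5 V.
V_CE = 13.5 V > 0.2 V confirms active-region operation.

I_C ≈ 0.18 mA, V_CE ≈ 14 V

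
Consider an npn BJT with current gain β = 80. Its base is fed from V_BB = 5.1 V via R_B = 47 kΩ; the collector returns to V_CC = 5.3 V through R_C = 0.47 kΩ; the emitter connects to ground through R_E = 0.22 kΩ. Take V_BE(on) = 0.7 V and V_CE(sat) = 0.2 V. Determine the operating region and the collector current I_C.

Assume active. Base-emitter loop: I_B = (V_BB − V_BE)/(R_B + (β+1)R_E) = (5.1 − 0.7)/(47 + 81×0.22) = 0.0679 mA.
I_C = β·I_B = 80×0.0679 = 5.43 mA.
V_CE = V_CC − I_C·R_C − I_E·R_E = 5.3 − 5.43×0.47 − 5.5×0.22 = 1.54 V > V_CE(sat), so the active-region assumption holds.

active; I_C ≈ 5.4 mA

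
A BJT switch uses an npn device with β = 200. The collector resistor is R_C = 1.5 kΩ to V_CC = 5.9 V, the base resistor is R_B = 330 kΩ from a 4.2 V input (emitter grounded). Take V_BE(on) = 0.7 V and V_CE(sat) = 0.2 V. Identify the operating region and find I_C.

Assume active. Base-emitter loop: I_B = (V_BB − V_BE)/R_B = (4.2 − 0.7)/330 = 0.0106 mA.
I_C = β·I_B = 200×0.0106 = 2.12 mA.
V_CE = V_CC − I_C·R_C = 5.9 − 2.12×1.5 = 2.72 V > V_CE(sat), so the active-region assumption holds.

active; I_C ≈ 2.1 mA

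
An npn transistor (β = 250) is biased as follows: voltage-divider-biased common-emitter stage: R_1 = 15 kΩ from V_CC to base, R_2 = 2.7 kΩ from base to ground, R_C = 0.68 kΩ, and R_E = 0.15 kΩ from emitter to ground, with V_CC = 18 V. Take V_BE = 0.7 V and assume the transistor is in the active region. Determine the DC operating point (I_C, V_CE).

I_C ≈ 13 mA, V_CE ≈ 7.4 V

Thevenize the base divider: V_Th = V_CC·R_2/(R_1+R_2) = 18×2.7/17.7 = 2.75 V, R_Th = R_1‖R_2 = 2.29 kΩ.
Base-emitter loop: V_Th = I_B·R_Th + V_BE + (β+1)I_B·R_E, so I_B = (2.75 − 0.7) / (2.29 + 251×0.15) = 0.0512 mA.
I_C = β·I_B = 250×0.0512 = 12.8 mA, and I_E = (β+1)I_B = 12.9 mA.
V_CE = V_CC − I_C·R_C − I_E·R_E = 18 − 12.8×0.68 − 12.9×0.15 = 7.36 V.
V_CE = 7.36 V > 0.2 V confirms active-region operation.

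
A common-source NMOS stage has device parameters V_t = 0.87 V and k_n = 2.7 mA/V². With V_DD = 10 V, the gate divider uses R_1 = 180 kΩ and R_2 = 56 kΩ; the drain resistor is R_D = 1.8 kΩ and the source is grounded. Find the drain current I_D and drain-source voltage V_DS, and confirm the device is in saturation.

V_G = V_DD·R_2/(R_1+R_2) = 10×56/236 = 2.37 V. With the source grounded, V_GS = V_G = 2.37 V.
Assume saturation: I_D = (k_n/2)(V_GS − V_t)² = (2.7/2)×(2.37 − 0.87)² = 1.35×1.5² = 3.05 mA.
V_DS = V_DD − I_D·R_D = 10 − 3.05×1.8 = 4.51 V.
Saturation requires V_DS ≥ V_GS − V_t = 1.5 V; 4.51 ≥ 1.5 ✓.

I_D ≈ 3 mA, V_DS ≈ 4.5 V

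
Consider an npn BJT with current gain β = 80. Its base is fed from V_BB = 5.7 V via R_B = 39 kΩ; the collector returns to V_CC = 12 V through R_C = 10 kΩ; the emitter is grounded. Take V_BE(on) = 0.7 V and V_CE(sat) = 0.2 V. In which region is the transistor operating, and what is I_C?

saturation; I_C ≈ 1.2 mA

Assume active: I_B = (5.7 − 0.7)/39 = 0.128 mA, giving I_C = β·I_B = 10.3 mA.
But then V_CE = 12 − 10.3×10 = -90.6 V < V_CE(sat) = 0.2 V — impossible in the active region.
So the transistor is saturated. With V_CE = 0.2 V, I_C = (V_CC − 0.2)/R_C = 11.8/10 = 1.18 mA.
Check: β·I_B = 10.3 mA > I_C = 1.18 mA, confirming saturation.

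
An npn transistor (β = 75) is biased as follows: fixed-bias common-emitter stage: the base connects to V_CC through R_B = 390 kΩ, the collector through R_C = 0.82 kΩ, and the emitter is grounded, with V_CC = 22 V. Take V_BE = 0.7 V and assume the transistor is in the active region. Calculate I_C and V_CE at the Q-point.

I_C ≈ 4.1 mA, V_CE ≈ 19 V

Base loop: V_CC = I_B·R_B + V_BE, so I_B = (22 − 0.7)/390 kΩ = 0.0546 mA.
In the active region I_C = β·I_B = 75 × 0.0546 = 4.1 mA.
Collector loop: V_CE = V_CC − I_C·R_C = 22 − 4.1×0.82 = 18.6 V.
Since V_CE = 18.6 V > V_CE(sat) ≈ 0.2 V, the transistor is in the active region as assumed.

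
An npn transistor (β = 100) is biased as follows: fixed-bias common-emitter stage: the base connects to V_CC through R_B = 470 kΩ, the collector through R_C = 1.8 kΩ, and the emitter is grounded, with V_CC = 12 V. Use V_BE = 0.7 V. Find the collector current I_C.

Base loop: V_CC = I_B·R_B + V_BE, so I_B = (12 − 0.7)/470 kΩ = 0.024 mA.
In the active region I_C = β·I_B = 100 × 0.024 = 2.4 mA.
Collector loop: V_CE = V_CC − I_C·R_C = 12 − 2.4×1.8 = 7.67 V.
Since V_CE = 7.67 V > V_CE(sat) ≈ 0.2 V, the transistor is in the active region as assumed.

I_C ≈ 2.4 mA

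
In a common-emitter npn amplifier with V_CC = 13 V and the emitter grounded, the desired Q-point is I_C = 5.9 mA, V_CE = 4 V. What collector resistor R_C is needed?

R_C ≈ 1.5 kΩ

Collector loop: V_CC = I_C·R_C + V_CE.
R_C = (V_CC − V_CE)/I_C = (13 − 4)/5.9 = 1.53 kΩ.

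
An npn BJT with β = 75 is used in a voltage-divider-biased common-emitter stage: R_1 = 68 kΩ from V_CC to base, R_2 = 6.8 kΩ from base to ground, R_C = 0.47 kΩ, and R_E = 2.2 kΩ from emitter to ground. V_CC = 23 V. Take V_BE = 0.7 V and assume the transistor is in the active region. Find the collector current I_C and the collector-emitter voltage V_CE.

I_C ≈ 0.6 mA, V_CE ≈ 21 V

Thevenize the base divider: V_Th = V_CC·R_2/(R_1+R_2) = 23×6.8/74.8 = 2.09 V, R_Th = R_1‖R_2 = 6.18 kΩ.
Base-emitter loop: V_Th = I_B·R_Th + V_BE + (β+1)I_B·R_E, so I_B = (2.09 − 0.7) / (6.18 + 76×2.2) = 0.00802 mA.
I_C = β·I_B = 75×0.00802 = 0.602 mA, and I_E = (β+1)I_B = 0.61 mA.
V_CE = V_CC − I_C·R_C − I_E·R_E = 23 − 0.602×0.47 − 0.61×2.2 = 21.4 V.
V_CE = 21.4 V > 0.2 V confirms active-region operation.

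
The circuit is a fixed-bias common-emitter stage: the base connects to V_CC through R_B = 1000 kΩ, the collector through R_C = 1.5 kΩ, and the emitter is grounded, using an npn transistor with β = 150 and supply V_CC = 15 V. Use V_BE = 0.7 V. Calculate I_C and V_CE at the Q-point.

Base loop: V_CC = I_B·R_B + V_BE, so I_B = (15 − 0.7)/1000 kΩ = 0.0143 mA.
In the active region I_C = β·I_B = 150 × 0.0143 = 2.15 mA.
Collector loop: V_CE = V_CC − I_C·R_C = 15 − 2.15×1.5 = 11.8 V.
Since V_CE = 11.8 V > V_CE(sat) ≈ 0.2 V, the transistor is in the active region as assumed.

I_C ≈ 2.1 mA, V_CE ≈ 12 V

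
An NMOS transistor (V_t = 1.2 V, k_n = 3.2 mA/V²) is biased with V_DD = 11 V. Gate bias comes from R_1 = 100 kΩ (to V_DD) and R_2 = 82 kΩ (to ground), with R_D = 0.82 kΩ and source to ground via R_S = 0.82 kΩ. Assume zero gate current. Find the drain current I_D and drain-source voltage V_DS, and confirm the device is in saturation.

V_G = V_DD·R_2/(R_1+R_2) = 11×82/182 = 4.96 V.
Assume saturation: I_D = (k_n/2)(V_GS − V_t)² with V_GS = V_G − I_D·R_S = 4.96 − 0.82·I_D.
Substituting gives 1.08·I_D² − 10.9·I_D + 22.6 = 0, with roots I_D = 2.93 or 7.16 mA.
The root I_D = 7.16 mA gives V_GS = -0.915 V ≤ V_t, so take I_D = 2.93 mA.
Then V_GS = 2.55 V and V_DS = V_DD − I_D(R_D+R_S) = 11 − 2.93×1.64 = 6.19 V.
Saturation requires V_DS ≥ V_GS − V_t = 1.35 V; 6.19 ≥ 1.35 ✓.

I_D ≈ 2.9 mA, V_DS ≈ 6.2 V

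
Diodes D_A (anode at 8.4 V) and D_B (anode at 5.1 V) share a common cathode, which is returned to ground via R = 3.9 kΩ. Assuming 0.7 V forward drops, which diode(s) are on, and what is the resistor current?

Assume both conduct. Then node N would need to be at both 8.4−0.7 = 7.7 V and 5.1−0.7 = 4.4 V, which is impossible.
Assume only D_A conducts: V_N = 8.4 − 0.7 = 7.7 V, so I_R = 7.7/3.9 = 1.97 mA.
Check D_B: its anode-to-cathode voltage is 5.1 − 7.7 = -2.6 V < 0.7 V, so it is off. The assumption is consistent.

Only D_A conducts; I_R ≈ 2 mA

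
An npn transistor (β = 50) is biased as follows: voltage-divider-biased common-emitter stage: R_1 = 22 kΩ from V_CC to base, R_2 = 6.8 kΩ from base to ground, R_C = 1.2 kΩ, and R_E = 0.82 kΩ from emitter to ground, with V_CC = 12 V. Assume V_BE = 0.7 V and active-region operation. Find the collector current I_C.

Thevenize the base divider: V_Th = V_CC·R_2/(R_1+R_2) = 12×6.8/28.8 = 2.83 V, R_Th = R_1‖R_2 = 5.19 kΩ.
Base-emitter loop: V_Th = I_B·R_Th + V_BE + (β+1)I_B·R_E, so I_B = (2.83 − 0.7) / (5.19 + 51×0.82) = 0.0454 mA.
I_C = β·I_B = 50×0.0454 = 2.27 mA, and I_E = (β+1)I_B = 2.31 mA.
V_CE = V_CC − I_C·R_C − I_E·R_E = 12 − 2.27×1.2 − 2.31×0.82 = 7.38 V.
V_CE = 7.38 V > 0.2 V confirms active-region operation.

I_C ≈ 2.3 mA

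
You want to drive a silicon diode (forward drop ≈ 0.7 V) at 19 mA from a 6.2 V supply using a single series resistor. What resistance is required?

R ≈ 0.29 kΩ

The resistor drops V_S − V_D = 6.2 − 0.7 = 5.5 V at 19 mA.
R = 5.5 V / 19 mA = 0.289 kΩ.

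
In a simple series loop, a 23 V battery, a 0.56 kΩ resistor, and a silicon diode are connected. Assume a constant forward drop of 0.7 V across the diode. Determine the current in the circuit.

I ≈ 40 mA

KVL around the loop: 23 = V_D + I·R = 0.7 + I × 0.56 kΩ.
So I = (23 − 0.7) / 0.56 kΩ = 22.3 / 0.56 = 39.8 mA.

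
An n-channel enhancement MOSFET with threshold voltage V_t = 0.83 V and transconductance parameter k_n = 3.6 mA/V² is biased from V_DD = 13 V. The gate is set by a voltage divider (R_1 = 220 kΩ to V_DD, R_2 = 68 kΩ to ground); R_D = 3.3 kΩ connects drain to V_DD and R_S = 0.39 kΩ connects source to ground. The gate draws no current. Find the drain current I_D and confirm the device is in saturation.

V_G = V_DD·R_2/(R_1+R_2) = 13×68/288 = 3.07 V.
Assume saturation: I_D = (k_n/2)(V_GS − V_t)² with V_GS = V_G − I_D·R_S = 3.07 − 0.39·I_D.
Substituting gives 0.274·I_D² − 4.14·I_D + 9.03 = 0, with roots I_D = 2.64 or 12.5 mA.
The root I_D = 12.5 mA gives V_GS = -1.81 V ≤ V_t, so take I_D = 2.64 mA.
Then V_GS = 2.04 V and V_DS = V_DD − I_D(R_D+R_S) = 13 − 2.64×3.69 = 3.27 V.
Saturation requires V_DS ≥ V_GS − V_t = 1.21 V; 3.27 ≥ 1.21 ✓.

I_D ≈ 2.6 mA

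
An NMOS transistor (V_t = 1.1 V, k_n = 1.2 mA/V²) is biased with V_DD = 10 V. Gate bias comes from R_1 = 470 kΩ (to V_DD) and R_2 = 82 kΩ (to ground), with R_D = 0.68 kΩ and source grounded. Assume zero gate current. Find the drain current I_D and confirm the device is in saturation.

I_D ≈ 0.089 mA

V_G = V_DD·R_2/(R_1+R_2) = 10×82/552 = 1.49 V. With the source grounded, V_GS = V_G = 1.49 V.
Assume saturation: I_D = (k_n/2)(V_GS − V_t)² = (1.2/2)×(1.49 − 1.1)² = 0.6×0.386² = 0.0892 mA.
V_DS = V_DD − I_D·R_D = 10 − 0.0892×0.68 = 9.94 V.
Saturation requires V_DS ≥ V_GS − V_t = 0.386 V; 9.94 ≥ 0.386 ✓.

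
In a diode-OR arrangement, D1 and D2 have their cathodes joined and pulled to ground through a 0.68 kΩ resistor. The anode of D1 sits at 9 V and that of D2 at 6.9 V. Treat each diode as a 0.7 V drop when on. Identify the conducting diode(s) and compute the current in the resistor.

Only D1 conducts; I_R ≈ 12 mA

Assume both conduct. Then node N would need to be at both 9−0.7 = 8.3 V and 6.9−0.7 = 6.2 V, which is impossible.
Assume only D1 conducts: V_N = 9 − 0.7 = 8.3 V, so I_R = 8.3/0.68 = 12.2 mA.
Check D2: its anode-to-cathode voltage is 6.9 − 8.3 = -1.4 V < 0.7 V, so it is off. The assumption is consistent.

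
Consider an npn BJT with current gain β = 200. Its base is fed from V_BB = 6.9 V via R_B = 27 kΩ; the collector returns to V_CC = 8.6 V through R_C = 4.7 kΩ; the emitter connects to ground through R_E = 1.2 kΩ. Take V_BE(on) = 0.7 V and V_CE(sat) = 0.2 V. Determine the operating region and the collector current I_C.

Assume active: I_B = (6.9 − 0.7)/(27 + 201×1.2) = 0.0231 mA, I_C = β·I_B = 4.62 mA.
Then V_CE = 8.6 − 4.62×4.7 − 4.65×1.2 = -18.7 V < 0.2 V — the active assumption fails.
Re-solve with V_CE = 0.2 V. KCL at the emitter: V_E/R_E = (V_BB−0.7−V_E)/R_B + (V_CC−0.2−V_E)/R_C, giving V_E = 1.86 V.
I_C = (V_CC − 0.2 − V_E)/R_C = (8.4 − 1.86)/4.7 = 1.39 mA.
Check: I_B = (6.2 − 1.86)/27 = 0.161 mA, and β·I_B = 32.1 mA > I_C, confirming saturation.

saturation; I_C ≈ 1.4 mA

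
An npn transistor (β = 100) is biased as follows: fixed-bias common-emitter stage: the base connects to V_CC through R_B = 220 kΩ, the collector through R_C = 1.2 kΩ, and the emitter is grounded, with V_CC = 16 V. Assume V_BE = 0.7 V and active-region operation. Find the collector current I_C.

Base loop: V_CC = I_B·R_B + V_BE, so I_B = (16 − 0.7)/220 kΩ = 0.0695 mA.
In the active region I_C = β·I_B = 100 × 0.0695 = 6.95 mA.
Collector loop: V_CE = V_CC − I_C·R_C = 16 − 6.95×1.2 = 7.65 V.
Since V_CE = 7.65 V > V_CE(sat) ≈ 0.2 V, the transistor is in the active region as assumed.

I_C ≈ 7 mA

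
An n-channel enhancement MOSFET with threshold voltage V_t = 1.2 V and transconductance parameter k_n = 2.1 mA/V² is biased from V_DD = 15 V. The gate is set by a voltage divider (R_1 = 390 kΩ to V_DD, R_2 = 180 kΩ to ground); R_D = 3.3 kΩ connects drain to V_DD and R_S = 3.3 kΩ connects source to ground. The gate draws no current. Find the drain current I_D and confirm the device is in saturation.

I_D ≈ 0.81 mA

V_G = V_DD·R_2/(R_1+R_2) = 15×180/570 = 4.74 V.
Assume saturation: I_D = (k_n/2)(V_GS − V_t)² with V_GS = V_G − I_D·R_S = 4.74 − 3.3·I_D.
Substituting gives 11.4·I_D² − 25.5·I_D + 13.1 = 0, with roots I_D = 0.806 or 1.42 mA.
The root I_D = 1.42 mA gives V_GS = 0.0351 V ≤ V_t, so take I_D = 0.806 mA.
Then V_GS = 2.08 V and V_DS = V_DD − I_D(R_D+R_S) = 15 − 0.806×6.6 = 9.68 V.
Saturation requires V_DS ≥ V_GS − V_t = 0.876 V; 9.68 ≥ 0.876 ✓.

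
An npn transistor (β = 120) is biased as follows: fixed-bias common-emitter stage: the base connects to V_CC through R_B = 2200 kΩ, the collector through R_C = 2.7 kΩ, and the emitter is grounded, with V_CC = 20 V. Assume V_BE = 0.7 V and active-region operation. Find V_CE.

Base loop: V_CC = I_B·R_B + V_BE, so I_B = (20 − 0.7)/2200 kΩ = 0.00877 mA.
In the active region I_C = β·I_B = 120 × 0.00877 = 1.05 mA.
Collector loop: V_CE = V_CC − I_C·R_C = 20 − 1.05×2.7 = 17.2 V.
Since V_CE = 17.2 V > V_CE(sat) ≈ 0.2 V, the transistor is in the active region as assumed.

V_CE ≈ 17 V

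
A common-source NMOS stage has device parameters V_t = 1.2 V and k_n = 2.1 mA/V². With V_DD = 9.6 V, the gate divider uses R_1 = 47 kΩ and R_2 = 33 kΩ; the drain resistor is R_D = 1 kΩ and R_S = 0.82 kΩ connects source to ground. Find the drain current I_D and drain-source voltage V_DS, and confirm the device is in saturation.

V_G = V_DD·R_2/(R_1+R_2) = 9.6×33/80 = 3.96 V.
Assume saturation: I_D = (k_n/2)(V_GS − V_t)² with V_GS = V_G − I_D·R_S = 3.96 − 0.82·I_D.
Substituting gives 0.706·I_D² − 5.75·I_D + 8 = 0, with roots I_D = 1.78 or 6.37 mA.
The root I_D = 6.37 mA gives V_GS = -1.26 V ≤ V_t, so take I_D = 1.78 mA.
Then V_GS = 2.5 V and V_DS = V_DD − I_D(R_D+R_S) = 9.6 − 1.78×1.82 = 6.36 V.
Saturation requires V_DS ≥ V_GS − V_t = 1.3 V; 6.36 ≥ 1.3 ✓.

I_D ≈ 1.8 mA, V_DS ≈ 6.4 V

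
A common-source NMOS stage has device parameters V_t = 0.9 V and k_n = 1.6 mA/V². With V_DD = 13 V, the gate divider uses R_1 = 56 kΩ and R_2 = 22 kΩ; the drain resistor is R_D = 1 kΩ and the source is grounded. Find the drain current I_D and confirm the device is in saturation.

I_D ≈ 6.1 mA

V_G = V_DD·R_2/(R_1+R_2) = 13×22/78 = 3.67 V. With the source grounded, V_GS = V_G = 3.67 V.
Assume saturation: I_D = (k_n/2)(V_GS − V_t)² = (1.6/2)×(3.67 − 0.9)² = 0.8×2.77² = 6.12 mA.
V_DS = V_DD − I_D·R_D = 13 − 6.12×1 = 6.88 V.
Saturation requires V_DS ≥ V_GS − V_t = 2.77 V; 6.88 ≥ 2.77 ✓.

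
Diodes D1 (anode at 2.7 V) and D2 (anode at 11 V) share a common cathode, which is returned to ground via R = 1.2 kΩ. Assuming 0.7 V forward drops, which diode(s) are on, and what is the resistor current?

Assume both conduct. Then node N would need to be at both 2.7−0.7 = 2 V and 11−0.7 = 10.3 V, which is impossible.
Assume only D2 conducts: V_N = 11 − 0.7 = 10.3 V, so I_R = 10.3/1.2 = 8.58 mA.
Check D1: its anode-to-cathode voltage is 2.7 − 10.3 = -7.6 V < 0.7 V, so it is off. The assumption is consistent.

Only D2 conducts; I_R ≈ 8.6 mA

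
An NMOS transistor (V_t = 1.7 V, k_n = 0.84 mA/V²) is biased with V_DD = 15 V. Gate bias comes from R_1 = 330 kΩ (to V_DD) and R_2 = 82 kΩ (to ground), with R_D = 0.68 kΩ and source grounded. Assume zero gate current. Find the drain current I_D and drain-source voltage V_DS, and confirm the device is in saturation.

I_D ≈ 0.69 mA, V_DS ≈ 15 V

V_G = V_DD·R_2/(R_1+R_2) = 15×82/412 = 2.99 V. With the source grounded, V_GS = V_G = 2.99 V.
Assume saturation: I_D = (k_n/2)(V_GS − V_t)² = (0.84/2)×(2.99 − 1.7)² = 0.42×1.29² = 0.694 mA.
V_DS = V_DD − I_D·R_D = 15 − 0.694×0.68 = 14.5 V.
Saturation requires V_DS ≥ V_GS − V_t = 1.29 V; 14.5 ≥ 1.29 ✓.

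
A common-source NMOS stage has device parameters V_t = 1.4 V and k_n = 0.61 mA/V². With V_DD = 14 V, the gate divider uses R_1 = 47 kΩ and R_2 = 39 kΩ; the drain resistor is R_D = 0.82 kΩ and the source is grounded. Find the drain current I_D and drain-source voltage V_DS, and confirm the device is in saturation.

V_G = V_DD·R_2/(R_1+R_2) = 14×39/86 = 6.35 V. With the source grounded, V_GS = V_G = 6.35 V.
Assume saturation: I_D = (k_n/2)(V_GS − V_t)² = (0.61/2)×(6.35 − 1.4)² = 0.305×4.95² = 7.47 mA.
V_DS = V_DD − I_D·R_D = 14 − 7.47×0.82 = 7.87 V.
Saturation requires V_DS ≥ V_GS − V_t = 4.95 V; 7.87 ≥ 4.95 ✓.

I_D ≈ 7.5 mA, V_DS ≈ 7.9 V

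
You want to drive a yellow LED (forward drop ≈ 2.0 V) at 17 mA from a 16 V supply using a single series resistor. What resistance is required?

R ≈ 0.82 kΩ

The resistor drops V_S − V_D = 16 − 2.0 = 14 V at 17 mA.
R = 14 V / 17 mA = 0.824 kΩ.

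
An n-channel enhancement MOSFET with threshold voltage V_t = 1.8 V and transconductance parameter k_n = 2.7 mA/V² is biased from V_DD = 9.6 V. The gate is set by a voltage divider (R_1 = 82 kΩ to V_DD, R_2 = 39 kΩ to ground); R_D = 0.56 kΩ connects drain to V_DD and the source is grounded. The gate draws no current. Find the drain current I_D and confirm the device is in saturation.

V_G = V_DD·R_2/(R_1+R_2) = 9.6×39/121 = 3.09 V. With the source grounded, V_GS = V_G = 3.09 V.
Assume saturation: I_D = (k_n/2)(V_GS − V_t)² = (2.7/2)×(3.09 − 1.8)² = 1.35×1.29² = 2.26 mA.
V_DS = V_DD − I_D·R_D = 9.6 − 2.26×0.56 = 8.33 V.
Saturation requires V_DS ≥ V_GS − V_t = 1.29 V; 8.33 ≥ 1.29 ✓.

I_D ≈ 2.3 mA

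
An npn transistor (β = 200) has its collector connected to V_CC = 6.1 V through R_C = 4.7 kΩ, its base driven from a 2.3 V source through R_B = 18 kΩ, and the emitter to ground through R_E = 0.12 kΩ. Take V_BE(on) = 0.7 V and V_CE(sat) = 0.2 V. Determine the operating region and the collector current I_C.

Assume active: I_B = (2.3 − 0.7)/(18 + 201×0.12) = 0.038 mA, I_C = β·I_B = 7.6 mA.
Then V_CE = 6.1 − 7.6×4.7 − 7.64×0.12 = -30.5 V < 0.2 V — the active assumption fails.
Re-solve with V_CE = 0.2 V. KCL at the emitter: V_E/R_E = (V_BB−0.7−V_E)/R_B + (V_CC−0.2−V_E)/R_C, giving V_E = 0.156 V.
I_C = (V_CC − 0.2 − V_E)/R_C = (5.9 − 0.156)/4.7 = 1.22 mA.
Check: I_B = (1.6 − 0.156)/18 = 0.0802 mA, and β·I_B = 16 mA > I_C, confirming saturation.

saturation; I_C ≈ 1.2 mA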